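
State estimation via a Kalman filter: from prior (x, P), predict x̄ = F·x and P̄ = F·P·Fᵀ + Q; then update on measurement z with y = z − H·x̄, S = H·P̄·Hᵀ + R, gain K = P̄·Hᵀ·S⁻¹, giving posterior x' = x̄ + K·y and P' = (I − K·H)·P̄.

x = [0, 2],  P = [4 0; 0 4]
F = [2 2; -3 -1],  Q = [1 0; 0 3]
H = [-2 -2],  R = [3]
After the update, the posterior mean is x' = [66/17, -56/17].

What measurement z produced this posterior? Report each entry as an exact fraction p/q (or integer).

x̄ = F·x = [4, -2]
P̄ = F·P·Fᵀ + Q = [33 -32; -32 43]
S = H·P̄·Hᵀ + R = [51]
K = P̄·Hᵀ·S⁻¹ = [-2/51; -22/51]
x' − x̄ = [-2/17, -22/17] = K·y
y = (KᵀK)⁻¹·Kᵀ·(x' − x̄) = [3]
z = y + H·x̄ = [3] + [-4] = [-1]

z = [-1]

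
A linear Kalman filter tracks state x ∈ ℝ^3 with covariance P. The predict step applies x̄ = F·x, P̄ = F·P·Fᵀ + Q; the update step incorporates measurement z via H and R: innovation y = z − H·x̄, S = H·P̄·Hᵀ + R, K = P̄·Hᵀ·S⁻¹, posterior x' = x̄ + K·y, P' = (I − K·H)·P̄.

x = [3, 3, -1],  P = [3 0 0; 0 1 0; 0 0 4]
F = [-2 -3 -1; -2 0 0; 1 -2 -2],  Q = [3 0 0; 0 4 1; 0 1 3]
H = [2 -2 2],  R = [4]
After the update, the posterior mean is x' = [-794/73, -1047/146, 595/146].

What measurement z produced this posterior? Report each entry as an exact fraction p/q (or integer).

z = [1]

x̄ = F·x = [-14, -6, -1]
P̄ = F·P·Fᵀ + Q = [28 12 8; 12 16 -5; 8 -5 26]
S = H·P̄·Hᵀ + R = [292]
K = P̄·Hᵀ·S⁻¹ = [12/73; -9/146; 39/146]
x' − x̄ = [228/73, -171/146, 741/146] = K·y
y = (KᵀK)⁻¹·Kᵀ·(x' − x̄) = [19]
z = y + H·x̄ = [19] + [-18] = [1]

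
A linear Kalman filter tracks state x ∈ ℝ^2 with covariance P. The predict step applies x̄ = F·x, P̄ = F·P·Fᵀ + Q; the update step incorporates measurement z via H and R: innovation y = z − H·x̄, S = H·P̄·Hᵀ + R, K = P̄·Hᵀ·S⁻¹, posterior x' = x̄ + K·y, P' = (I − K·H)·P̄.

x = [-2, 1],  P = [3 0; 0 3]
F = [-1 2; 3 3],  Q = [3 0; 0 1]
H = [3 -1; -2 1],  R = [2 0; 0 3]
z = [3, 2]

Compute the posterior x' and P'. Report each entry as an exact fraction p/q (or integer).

x' = [4931/1586, 10847/1586]
P' = [4653/1586 11871/1586; 11871/1586 32145/1586]

x̄ = F·x = [4, -3]
P̄ = F·P·Fᵀ + Q = [18 9; 9 55]
y = z − H·x̄ = [-12, 13]
S = H·P̄·Hᵀ + R = [165 -118; -118 94]
K = P̄·Hᵀ·S⁻¹ = [522/793 855/1586; 867/793 2801/1586]
x' = x̄ + K·y = [4931/1586, 10847/1586]
P' = (I − K·H)·P̄ = [4653/1586 11871/1586; 11871/1586 32145/1586]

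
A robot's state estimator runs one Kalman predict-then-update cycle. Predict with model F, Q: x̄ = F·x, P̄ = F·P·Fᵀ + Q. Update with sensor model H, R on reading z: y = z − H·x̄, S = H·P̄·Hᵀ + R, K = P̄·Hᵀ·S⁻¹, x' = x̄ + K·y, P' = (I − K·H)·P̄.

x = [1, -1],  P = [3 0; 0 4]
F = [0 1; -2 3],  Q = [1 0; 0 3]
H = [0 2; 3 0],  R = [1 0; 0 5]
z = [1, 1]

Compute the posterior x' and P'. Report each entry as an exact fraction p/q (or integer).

x' = [821/2533, 1201/2533]
P' = [2245/5066 30/2533; 30/2533 627/2533]

x̄ = F·x = [-1, -5]
P̄ = F·P·Fᵀ + Q = [5 12; 12 51]
y = z − H·x̄ = [11, 4]
S = H·P̄·Hᵀ + R = [205 72; 72 50]
K = P̄·Hᵀ·S⁻¹ = [60/2533 1347/5066; 1254/2533 18/2533]
x' = x̄ + K·y = [821/2533, 1201/2533]
P' = (I − K·H)·P̄ = [2245/5066 30/2533; 30/2533 627/2533]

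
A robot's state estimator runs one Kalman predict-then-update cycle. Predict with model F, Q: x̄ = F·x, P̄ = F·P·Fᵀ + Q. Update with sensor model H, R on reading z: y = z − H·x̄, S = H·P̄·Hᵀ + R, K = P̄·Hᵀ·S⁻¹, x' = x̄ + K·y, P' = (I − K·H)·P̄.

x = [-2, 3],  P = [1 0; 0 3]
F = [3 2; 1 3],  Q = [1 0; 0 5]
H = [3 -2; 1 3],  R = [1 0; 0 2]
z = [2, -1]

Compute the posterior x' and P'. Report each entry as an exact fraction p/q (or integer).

x' = [133/408, -55/136]
P' = [4889/35088 869/11696; 869/11696 1827/11696]

x̄ = F·x = [0, 7]
P̄ = F·P·Fᵀ + Q = [22 21; 21 33]
y = z − H·x̄ = [16, -22]
S = H·P̄·Hᵀ + R = [79 15; 15 447]
K = P̄·Hᵀ·S⁻¹ = [3151/11696 6355/35088; -1047/11696 3175/11696]
x' = x̄ + K·y = [133/408, -55/136]
P' = (I − K·H)·P̄ = [4889/35088 869/11696; 869/11696 1827/11696]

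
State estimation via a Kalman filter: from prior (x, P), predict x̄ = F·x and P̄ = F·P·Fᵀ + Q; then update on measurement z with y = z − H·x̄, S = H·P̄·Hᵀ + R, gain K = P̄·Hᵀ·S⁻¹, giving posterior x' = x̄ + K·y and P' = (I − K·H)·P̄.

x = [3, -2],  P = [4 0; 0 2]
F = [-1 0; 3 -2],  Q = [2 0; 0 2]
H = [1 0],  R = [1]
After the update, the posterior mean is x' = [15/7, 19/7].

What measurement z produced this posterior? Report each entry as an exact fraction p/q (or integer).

z = [3]

x̄ = F·x = [-3, 13]
P̄ = F·P·Fᵀ + Q = [6 -12; -12 46]
S = H·P̄·Hᵀ + R = [7]
K = P̄·Hᵀ·S⁻¹ = [6/7; -12/7]
x' − x̄ = [36/7, -72/7] = K·y
y = (KᵀK)⁻¹·Kᵀ·(x' − x̄) = [6]
z = y + H·x̄ = [6] + [-3] = [3]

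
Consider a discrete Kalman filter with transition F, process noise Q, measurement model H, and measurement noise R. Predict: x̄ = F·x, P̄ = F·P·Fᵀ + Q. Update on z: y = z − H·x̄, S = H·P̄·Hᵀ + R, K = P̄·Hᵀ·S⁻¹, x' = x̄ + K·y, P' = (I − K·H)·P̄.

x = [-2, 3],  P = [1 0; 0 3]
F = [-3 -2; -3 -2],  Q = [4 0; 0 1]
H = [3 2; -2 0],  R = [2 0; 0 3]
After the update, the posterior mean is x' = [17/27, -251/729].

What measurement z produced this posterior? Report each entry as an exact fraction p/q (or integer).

x̄ = F·x = [0, 0]
P̄ = F·P·Fᵀ + Q = [25 21; 21 22]
S = H·P̄·Hᵀ + R = [567 -234; -234 103]
K = P̄·Hᵀ·S⁻¹ = [13/135 -4/15; 1193/3645 136/405]
x' − x̄ = [17/27, -251/729] = K·y
y = (KᵀK)⁻¹·Kᵀ·(x' − x̄) = [1, -2]
z = y + H·x̄ = [1, -2] + [0, 0] = [1, -2]

z = [1, -2]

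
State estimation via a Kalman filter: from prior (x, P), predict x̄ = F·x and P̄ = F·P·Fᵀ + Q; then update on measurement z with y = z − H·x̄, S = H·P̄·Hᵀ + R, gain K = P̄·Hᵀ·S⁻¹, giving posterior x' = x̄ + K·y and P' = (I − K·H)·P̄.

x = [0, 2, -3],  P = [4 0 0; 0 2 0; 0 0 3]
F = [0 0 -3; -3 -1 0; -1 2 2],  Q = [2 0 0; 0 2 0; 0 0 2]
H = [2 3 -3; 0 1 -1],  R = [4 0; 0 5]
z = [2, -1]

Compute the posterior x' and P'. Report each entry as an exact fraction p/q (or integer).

x' = [19699/4317, -2302/1439, 962/1439]
P' = [27877/4317 -9344/1439 -3774/1439; -9344/1439 29400/1439 23320/1439; -3774/1439 23320/1439 21160/1439]

x̄ = F·x = [9, -2, -2]
P̄ = F·P·Fᵀ + Q = [29 0 -18; 0 40 8; -18 8 26]
y = z − H·x̄ = [-16, -1]
S = H·P̄·Hᵀ + R = [786 186; 186 55]
K = P̄·Hᵀ·S⁻¹ = [1406/4317 -1114/1439; -112/1439 1216/1439; -267/1439 432/1439]
x' = x̄ + K·y = [19699/4317, -2302/1439, 962/1439]
P' = (I − K·H)·P̄ = [27877/4317 -9344/1439 -3774/1439; -9344/1439 29400/1439 23320/1439; -3774/1439 23320/1439 21160/1439]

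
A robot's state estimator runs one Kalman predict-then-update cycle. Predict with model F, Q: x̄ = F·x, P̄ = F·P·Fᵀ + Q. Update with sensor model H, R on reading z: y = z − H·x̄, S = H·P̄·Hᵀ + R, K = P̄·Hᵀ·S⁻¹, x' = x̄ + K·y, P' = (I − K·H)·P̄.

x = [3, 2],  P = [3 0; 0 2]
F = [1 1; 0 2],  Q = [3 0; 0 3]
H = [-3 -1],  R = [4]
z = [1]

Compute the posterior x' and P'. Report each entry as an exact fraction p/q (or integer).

x' = [-5/111, -16/111]
P' = [104/111 -200/111; -200/111 692/111]

x̄ = F·x = [5, 4]
P̄ = F·P·Fᵀ + Q = [8 4; 4 11]
y = z − H·x̄ = [20]
S = H·P̄·Hᵀ + R = [111]
K = P̄·Hᵀ·S⁻¹ = [-28/111; -23/111]
x' = x̄ + K·y = [-5/111, -16/111]
P' = (I − K·H)·P̄ = [104/111 -200/111; -200/111 692/111]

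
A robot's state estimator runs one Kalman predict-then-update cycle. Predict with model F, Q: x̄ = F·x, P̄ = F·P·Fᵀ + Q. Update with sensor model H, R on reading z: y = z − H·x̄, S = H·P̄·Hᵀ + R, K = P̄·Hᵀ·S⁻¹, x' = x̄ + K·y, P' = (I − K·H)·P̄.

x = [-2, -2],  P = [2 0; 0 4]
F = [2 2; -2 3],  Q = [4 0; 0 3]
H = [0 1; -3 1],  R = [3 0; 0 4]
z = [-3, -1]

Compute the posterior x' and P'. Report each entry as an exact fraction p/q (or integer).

x̄ = F·x = [-8, -2]
P̄ = F·P·Fᵀ + Q = [28 16; 16 47]
y = z − H·x̄ = [-1, -23]
S = H·P̄·Hᵀ + R = [50 -1; -1 207]
K = P̄·Hᵀ·S⁻¹ = [3244/10349 -3384/10349; 9728/10349 -3/10349]
x' = x̄ + K·y = [-8204/10349, -30357/10349]
P' = (I − K·H)·P̄ = [7756/10349 9732/10349; 9732/10349 29184/10349]

x' = [-8204/10349, -30357/10349]
P' = [7756/10349 9732/10349; 9732/10349 29184/10349]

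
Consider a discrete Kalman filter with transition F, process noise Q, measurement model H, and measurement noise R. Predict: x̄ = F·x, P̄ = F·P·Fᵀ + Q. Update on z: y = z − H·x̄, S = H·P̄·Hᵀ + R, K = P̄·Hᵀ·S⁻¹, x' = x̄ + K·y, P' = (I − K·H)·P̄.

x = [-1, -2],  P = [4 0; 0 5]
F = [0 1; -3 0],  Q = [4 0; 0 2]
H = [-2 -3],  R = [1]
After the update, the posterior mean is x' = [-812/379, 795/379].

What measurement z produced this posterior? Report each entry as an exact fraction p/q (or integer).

x̄ = F·x = [-2, 3]
P̄ = F·P·Fᵀ + Q = [9 0; 0 38]
S = H·P̄·Hᵀ + R = [379]
K = P̄·Hᵀ·S⁻¹ = [-18/379; -114/379]
x' − x̄ = [-54/379, -342/379] = K·y
y = (KᵀK)⁻¹·Kᵀ·(x' − x̄) = [3]
z = y + H·x̄ = [3] + [-5] = [-2]

z = [-2]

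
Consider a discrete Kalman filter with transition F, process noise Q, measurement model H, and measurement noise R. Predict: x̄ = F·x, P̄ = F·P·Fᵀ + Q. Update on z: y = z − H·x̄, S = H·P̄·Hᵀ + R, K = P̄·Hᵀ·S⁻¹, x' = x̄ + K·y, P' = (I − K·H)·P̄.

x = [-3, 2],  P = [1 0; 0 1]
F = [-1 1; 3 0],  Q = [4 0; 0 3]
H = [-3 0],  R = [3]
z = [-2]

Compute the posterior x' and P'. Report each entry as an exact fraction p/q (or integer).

x̄ = F·x = [5, -9]
P̄ = F·P·Fᵀ + Q = [6 -3; -3 12]
y = z − H·x̄ = [13]
S = H·P̄·Hᵀ + R = [57]
K = P̄·Hᵀ·S⁻¹ = [-6/19; 3/19]
x' = x̄ + K·y = [17/19, -132/19]
P' = (I − K·H)·P̄ = [6/19 -3/19; -3/19 201/19]

x' = [17/19, -132/19]
P' = [6/19 -3/19; -3/19 201/19]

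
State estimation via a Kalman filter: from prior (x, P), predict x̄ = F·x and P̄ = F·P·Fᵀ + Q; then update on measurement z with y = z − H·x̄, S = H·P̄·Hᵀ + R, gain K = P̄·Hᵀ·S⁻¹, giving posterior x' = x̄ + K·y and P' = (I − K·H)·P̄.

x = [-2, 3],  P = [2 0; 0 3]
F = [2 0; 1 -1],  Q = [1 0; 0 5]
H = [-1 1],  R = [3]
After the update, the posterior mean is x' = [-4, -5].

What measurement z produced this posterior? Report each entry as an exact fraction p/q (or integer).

x̄ = F·x = [-4, -5]
P̄ = F·P·Fᵀ + Q = [9 4; 4 10]
S = H·P̄·Hᵀ + R = [14]
K = P̄·Hᵀ·S⁻¹ = [-5/14; 3/7]
x' − x̄ = [0, 0] = K·y
y = (KᵀK)⁻¹·Kᵀ·(x' − x̄) = [0]
z = y + H·x̄ = [0] + [-1] = [-1]

z = [-1]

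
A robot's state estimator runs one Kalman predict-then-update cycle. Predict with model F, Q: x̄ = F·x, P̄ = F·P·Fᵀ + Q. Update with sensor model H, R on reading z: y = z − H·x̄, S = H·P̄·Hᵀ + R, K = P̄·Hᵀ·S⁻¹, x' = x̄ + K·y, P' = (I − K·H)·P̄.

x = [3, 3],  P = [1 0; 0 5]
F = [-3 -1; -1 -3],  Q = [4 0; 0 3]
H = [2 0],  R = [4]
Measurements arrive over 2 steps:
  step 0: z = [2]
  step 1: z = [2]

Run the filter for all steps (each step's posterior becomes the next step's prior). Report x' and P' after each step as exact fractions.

step 0: x' = [6/19, 6/19], P' = [18/19 18/19; 18/19 607/19]
step 1: x' = [929/972, 1141/324], P' = [953/972 685/324; 685/324 7397/108]

step 0: x̄ = F·x = [-12, -12]
step 0: P̄ = F·P·Fᵀ + Q = [18 18; 18 49]
step 0: y = z − H·x̄ = [26]
step 0: S = H·P̄·Hᵀ + R = [76]
step 0: K = P̄·Hᵀ·S⁻¹ = [9/19; 9/19]
step 0: x' = x̄ + K·y = [6/19, 6/19]
step 0: P' = (I − K·H)·P̄ = [18/19 18/19; 18/19 607/19]
step 1: x̄ = F·x = [-24/19, -24/19]
step 1: P̄ = F·P·Fᵀ + Q = [953/19 2055/19; 2055/19 5646/19]
step 1: y = z − H·x̄ = [86/19]
step 1: S = H·P̄·Hᵀ + R = [3888/19]
step 1: K = P̄·Hᵀ·S⁻¹ = [953/1944; 685/648]
step 1: x' = x̄ + K·y = [929/972, 1141/324]
step 1: P' = (I − K·H)·P̄ = [953/972 685/324; 685/324 7397/108]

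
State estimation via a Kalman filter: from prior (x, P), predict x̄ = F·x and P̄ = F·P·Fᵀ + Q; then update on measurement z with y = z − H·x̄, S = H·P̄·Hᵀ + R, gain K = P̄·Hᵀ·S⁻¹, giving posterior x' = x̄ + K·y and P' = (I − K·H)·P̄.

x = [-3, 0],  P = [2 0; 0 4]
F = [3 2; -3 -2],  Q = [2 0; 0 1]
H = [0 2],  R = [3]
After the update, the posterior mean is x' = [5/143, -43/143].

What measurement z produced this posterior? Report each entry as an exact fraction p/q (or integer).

x̄ = F·x = [-9, 9]
P̄ = F·P·Fᵀ + Q = [36 -34; -34 35]
S = H·P̄·Hᵀ + R = [143]
K = P̄·Hᵀ·S⁻¹ = [-68/143; 70/143]
x' − x̄ = [1292/143, -1330/143] = K·y
y = (KᵀK)⁻¹·Kᵀ·(x' − x̄) = [-19]
z = y + H·x̄ = [-19] + [18] = [-1]

z = [-1]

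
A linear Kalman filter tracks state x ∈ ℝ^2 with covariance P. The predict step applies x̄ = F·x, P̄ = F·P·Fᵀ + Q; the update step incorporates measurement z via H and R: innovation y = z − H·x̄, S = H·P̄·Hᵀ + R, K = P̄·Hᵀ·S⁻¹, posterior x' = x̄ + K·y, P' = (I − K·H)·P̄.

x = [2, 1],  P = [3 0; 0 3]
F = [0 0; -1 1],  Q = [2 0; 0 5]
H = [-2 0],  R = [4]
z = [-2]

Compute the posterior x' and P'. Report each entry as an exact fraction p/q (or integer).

x̄ = F·x = [0, -1]
P̄ = F·P·Fᵀ + Q = [2 0; 0 11]
y = z − H·x̄ = [-2]
S = H·P̄·Hᵀ + R = [12]
K = P̄·Hᵀ·S⁻¹ = [-1/3; 0]
x' = x̄ + K·y = [2/3, -1]
P' = (I − K·H)·P̄ = [2/3 0; 0 11]

x' = [2/3, -1]
P' = [2/3 0; 0 11]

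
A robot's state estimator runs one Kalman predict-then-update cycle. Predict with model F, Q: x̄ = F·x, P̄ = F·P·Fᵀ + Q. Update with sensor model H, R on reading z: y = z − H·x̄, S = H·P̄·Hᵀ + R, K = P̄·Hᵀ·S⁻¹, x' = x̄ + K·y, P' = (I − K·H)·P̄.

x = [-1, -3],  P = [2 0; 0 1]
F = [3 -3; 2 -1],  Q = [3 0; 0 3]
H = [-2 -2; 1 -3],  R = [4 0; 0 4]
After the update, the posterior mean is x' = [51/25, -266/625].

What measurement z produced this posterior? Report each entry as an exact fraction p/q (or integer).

z = [-3, 3]

x̄ = F·x = [6, 1]
P̄ = F·P·Fᵀ + Q = [30 15; 15 12]
S = H·P̄·Hᵀ + R = [292 72; 72 52]
K = P̄·Hᵀ·S⁻¹ = [-9/25 21/100; -81/625 -561/2500]
x' − x̄ = [-99/25, -891/625] = K·y
y = (KᵀK)⁻¹·Kᵀ·(x' − x̄) = [11, 0]
z = y + H·x̄ = [11, 0] + [-14, 3] = [-3, 3]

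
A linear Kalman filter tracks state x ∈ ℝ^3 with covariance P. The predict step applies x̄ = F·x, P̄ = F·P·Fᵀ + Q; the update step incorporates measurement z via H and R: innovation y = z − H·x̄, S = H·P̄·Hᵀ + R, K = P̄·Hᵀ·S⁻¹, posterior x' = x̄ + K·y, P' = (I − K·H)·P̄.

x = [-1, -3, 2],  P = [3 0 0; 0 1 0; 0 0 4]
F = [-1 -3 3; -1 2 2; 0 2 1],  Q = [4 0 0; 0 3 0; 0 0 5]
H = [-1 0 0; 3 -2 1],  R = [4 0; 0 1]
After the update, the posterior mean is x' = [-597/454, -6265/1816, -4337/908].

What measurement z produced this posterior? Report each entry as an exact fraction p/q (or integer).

x̄ = F·x = [16, -1, -4]
P̄ = F·P·Fᵀ + Q = [52 21 6; 21 26 12; 6 12 13]
S = H·P̄·Hᵀ + R = [56 -120; -120 322]
K = P̄·Hᵀ·S⁻¹ = [-293/454 30/227; -2001/1816 -77/227; -273/908 -41/454]
x' − x̄ = [-7861/454, -4449/1816, -705/908] = K·y
y = (KᵀK)⁻¹·Kᵀ·(x' − x̄) = [17, -48]
z = y + H·x̄ = [17, -48] + [-16, 46] = [1, -2]

z = [1, -2]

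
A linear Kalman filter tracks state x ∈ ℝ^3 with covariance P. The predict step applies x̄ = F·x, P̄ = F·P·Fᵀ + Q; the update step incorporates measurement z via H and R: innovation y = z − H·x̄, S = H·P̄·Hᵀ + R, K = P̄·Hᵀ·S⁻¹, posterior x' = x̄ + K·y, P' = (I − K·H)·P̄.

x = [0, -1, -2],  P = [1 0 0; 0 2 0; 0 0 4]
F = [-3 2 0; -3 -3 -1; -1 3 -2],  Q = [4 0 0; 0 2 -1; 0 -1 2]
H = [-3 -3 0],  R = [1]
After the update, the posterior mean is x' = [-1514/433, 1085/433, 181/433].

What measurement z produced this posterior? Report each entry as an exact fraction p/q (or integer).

x̄ = F·x = [-2, 5, 1]
P̄ = F·P·Fᵀ + Q = [21 -3 15; -3 33 -8; 15 -8 37]
S = H·P̄·Hᵀ + R = [433]
K = P̄·Hᵀ·S⁻¹ = [-54/433; -90/433; -21/433]
x' − x̄ = [-648/433, -1080/433, -252/433] = K·y
y = (KᵀK)⁻¹·Kᵀ·(x' − x̄) = [12]
z = y + H·x̄ = [12] + [-9] = [3]

z = [3]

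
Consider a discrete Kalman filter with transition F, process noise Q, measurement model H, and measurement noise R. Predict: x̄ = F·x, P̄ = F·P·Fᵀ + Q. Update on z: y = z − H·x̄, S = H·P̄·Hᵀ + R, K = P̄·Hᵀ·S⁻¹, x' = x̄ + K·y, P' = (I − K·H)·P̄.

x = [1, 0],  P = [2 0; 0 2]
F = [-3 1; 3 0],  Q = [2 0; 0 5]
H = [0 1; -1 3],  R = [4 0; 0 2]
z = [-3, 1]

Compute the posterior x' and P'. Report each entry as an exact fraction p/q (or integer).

x' = [-137/88, -37/132]
P' = [197/44 85/66; 85/66 19/33]

x̄ = F·x = [-3, 3]
P̄ = F·P·Fᵀ + Q = [22 -18; -18 23]
y = z − H·x̄ = [-6, -11]
S = H·P̄·Hᵀ + R = [27 87; 87 339]
K = P̄·Hᵀ·S⁻¹ = [85/264 -27/88; 19/132 29/132]
x' = x̄ + K·y = [-137/88, -37/132]
P' = (I − K·H)·P̄ = [197/44 85/66; 85/66 19/33]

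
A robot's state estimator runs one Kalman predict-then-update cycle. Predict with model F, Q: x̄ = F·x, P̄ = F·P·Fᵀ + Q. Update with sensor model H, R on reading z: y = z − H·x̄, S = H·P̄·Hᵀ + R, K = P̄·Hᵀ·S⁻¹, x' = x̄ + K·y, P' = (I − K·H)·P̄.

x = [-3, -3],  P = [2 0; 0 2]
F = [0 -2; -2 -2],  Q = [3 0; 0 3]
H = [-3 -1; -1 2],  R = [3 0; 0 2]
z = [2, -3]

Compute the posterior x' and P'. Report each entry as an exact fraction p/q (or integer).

x̄ = F·x = [6, 12]
P̄ = F·P·Fᵀ + Q = [11 8; 8 19]
y = z − H·x̄ = [32, -21]
S = H·P̄·Hᵀ + R = [169 -45; -45 57]
K = P̄·Hᵀ·S⁻¹ = [-88/317 -125/951; -367/2536 1045/2536]
x' = x̄ + K·y = [-39/317, -3257/2536]
P' = (I − K·H)·P̄ = [262/951 2/317; 2/317 1053/2536]

x' = [-39/317, -3257/2536]
P' = [262/951 2/317; 2/317 1053/2536]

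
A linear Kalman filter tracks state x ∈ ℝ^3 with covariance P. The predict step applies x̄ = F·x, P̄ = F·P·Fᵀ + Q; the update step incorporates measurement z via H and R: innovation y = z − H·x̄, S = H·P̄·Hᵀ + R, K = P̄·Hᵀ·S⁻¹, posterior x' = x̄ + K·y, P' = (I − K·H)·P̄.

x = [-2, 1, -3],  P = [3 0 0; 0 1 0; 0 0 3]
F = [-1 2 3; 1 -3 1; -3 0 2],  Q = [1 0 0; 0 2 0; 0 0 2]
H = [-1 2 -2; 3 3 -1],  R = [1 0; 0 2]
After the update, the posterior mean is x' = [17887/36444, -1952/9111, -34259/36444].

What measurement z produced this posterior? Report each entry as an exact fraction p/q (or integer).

z = [1, 2]

x̄ = F·x = [-5, -8, 0]
P̄ = F·P·Fᵀ + Q = [35 0 27; 0 17 -3; 27 -3 41]
S = H·P̄·Hᵀ + R = [400 -32; -32 367]
K = P̄·Hᵀ·S⁻¹ = [-30167/145776 1772/9111; 2051/18222 1430/9111; -41213/145776 545/9111]
x' − x̄ = [200107/36444, 70936/9111, -34259/36444] = K·y
y = (KᵀK)⁻¹·Kᵀ·(x' − x̄) = [12, 41]
z = y + H·x̄ = [12, 41] + [-11, -39] = [1, 2]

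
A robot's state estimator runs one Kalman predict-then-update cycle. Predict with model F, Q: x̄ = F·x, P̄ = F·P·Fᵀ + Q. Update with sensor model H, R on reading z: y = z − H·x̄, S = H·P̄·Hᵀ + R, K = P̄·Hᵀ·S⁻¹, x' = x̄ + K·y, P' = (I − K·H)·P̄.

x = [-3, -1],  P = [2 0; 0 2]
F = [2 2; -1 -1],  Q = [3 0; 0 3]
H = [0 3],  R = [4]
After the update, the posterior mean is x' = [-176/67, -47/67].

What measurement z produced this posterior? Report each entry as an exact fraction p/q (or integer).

x̄ = F·x = [-8, 4]
P̄ = F·P·Fᵀ + Q = [19 -8; -8 7]
S = H·P̄·Hᵀ + R = [67]
K = P̄·Hᵀ·S⁻¹ = [-24/67; 21/67]
x' − x̄ = [360/67, -315/67] = K·y
y = (KᵀK)⁻¹·Kᵀ·(x' − x̄) = [-15]
z = y + H·x̄ = [-15] + [12] = [-3]

z = [-3]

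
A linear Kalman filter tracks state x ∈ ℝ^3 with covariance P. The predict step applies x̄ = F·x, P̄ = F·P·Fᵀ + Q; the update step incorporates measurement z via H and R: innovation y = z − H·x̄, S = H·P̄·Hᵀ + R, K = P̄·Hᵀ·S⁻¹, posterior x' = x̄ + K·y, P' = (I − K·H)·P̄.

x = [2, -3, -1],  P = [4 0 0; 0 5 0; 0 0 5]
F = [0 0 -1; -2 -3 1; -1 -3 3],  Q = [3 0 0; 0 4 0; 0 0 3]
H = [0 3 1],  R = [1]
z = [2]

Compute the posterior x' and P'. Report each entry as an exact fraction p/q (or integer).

x' = [389/284, 163/284, 165/568]
P' = [2047/284 665/284 -4005/568; 665/284 559/284 -3215/568; -4005/568 -3215/568 19591/1136]

x̄ = F·x = [1, 4, 4]
P̄ = F·P·Fᵀ + Q = [8 -5 -15; -5 70 68; -15 68 97]
y = z − H·x̄ = [-14]
S = H·P̄·Hᵀ + R = [1136]
K = P̄·Hᵀ·S⁻¹ = [-15/568; 139/568; 301/1136]
x' = x̄ + K·y = [389/284, 163/284, 165/568]
P' = (I − K·H)·P̄ = [2047/284 665/284 -4005/568; 665/284 559/284 -3215/568; -4005/568 -3215/568 19591/1136]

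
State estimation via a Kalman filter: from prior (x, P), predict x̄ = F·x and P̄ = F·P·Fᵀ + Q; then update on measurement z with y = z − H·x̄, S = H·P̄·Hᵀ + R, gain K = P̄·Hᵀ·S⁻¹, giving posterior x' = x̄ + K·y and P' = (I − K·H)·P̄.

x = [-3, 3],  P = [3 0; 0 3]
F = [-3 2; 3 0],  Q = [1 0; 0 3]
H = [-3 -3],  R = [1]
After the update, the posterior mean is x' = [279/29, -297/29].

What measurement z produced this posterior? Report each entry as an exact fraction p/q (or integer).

z = [2]

x̄ = F·x = [15, -9]
P̄ = F·P·Fᵀ + Q = [40 -27; -27 30]
S = H·P̄·Hᵀ + R = [145]
K = P̄·Hᵀ·S⁻¹ = [-39/145; -9/145]
x' − x̄ = [-156/29, -36/29] = K·y
y = (KᵀK)⁻¹·Kᵀ·(x' − x̄) = [20]
z = y + H·x̄ = [20] + [-18] = [2]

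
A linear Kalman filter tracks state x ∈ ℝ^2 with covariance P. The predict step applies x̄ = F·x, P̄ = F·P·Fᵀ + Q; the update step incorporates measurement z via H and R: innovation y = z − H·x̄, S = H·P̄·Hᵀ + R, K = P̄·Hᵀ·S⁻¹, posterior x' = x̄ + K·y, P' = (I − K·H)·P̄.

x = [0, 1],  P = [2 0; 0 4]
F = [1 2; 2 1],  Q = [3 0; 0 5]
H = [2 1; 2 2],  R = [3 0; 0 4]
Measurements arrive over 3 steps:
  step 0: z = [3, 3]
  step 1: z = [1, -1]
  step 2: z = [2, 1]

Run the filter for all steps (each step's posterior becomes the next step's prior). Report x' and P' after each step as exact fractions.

step 0: x̄ = F·x = [2, 1]
step 0: P̄ = F·P·Fᵀ + Q = [21 12; 12 17]
step 0: y = z − H·x̄ = [-2, -3]
step 0: S = H·P̄·Hᵀ + R = [152 190; 190 252]
step 0: K = P̄·Hᵀ·S⁻¹ = [267/551 -3/29; -172/551 27/58]
step 0: x' = x̄ + K·y = [739/551, 251/1102]
step 0: P' = (I − K·H)·P̄ = [915/551 -1029/551; -1029/551 1542/551]
step 1: x̄ = F·x = [990/551, 3207/1102]
step 1: P̄ = F·P·Fᵀ + Q = [4620/551 -231/551; -231/551 3841/551]
step 1: y = z − H·x̄ = [-6065/1102, -302/29]
step 1: S = H·P̄·Hᵀ + R = [23050/551 1304/29; 1304/29 1800/29]
step 1: K = P̄·Hᵀ·S⁻¹ = [267/514 -123/1028; -14365/39578 9381/19789]
step 1: x' = x̄ + K·y = [189/1028, -2291/79156]
step 1: P' = (I − K·H)·P̄ = [462/257 -1047/514; -1047/514 118143/39578]
step 2: x̄ = F·x = [9971/79156, 26815/79156]
step 2: P̄ = F·P·Fᵀ + Q = [169989/19789 -24513/39578; -24513/39578 278149/39578]
step 2: y = z − H·x̄ = [111555/79156, 1396/19789]
step 2: S = H·P̄·Hᵀ + R = [1658743/39578 884566/19789; 884566/19789 1217358/19789]
step 2: K = P̄·Hᵀ·S⁻¹ = [6059163/11480369 -2855487/22960738; -4290031/11480369 5509185/11480369]
step 2: x' = x̄ + K·y = [9884635/11480369, -3536435/22960738]
step 2: P' = (I − K·H)·P̄ = [21032976/11480369 -23888463/11480369; -23888463/11480369 34906833/11480369]

step 0: x' = [739/551, 251/1102], P' = [915/551 -1029/551; -1029/551 1542/551]
step 1: x' = [189/1028, -2291/79156], P' = [462/257 -1047/514; -1047/514 118143/39578]
step 2: x' = [9884635/11480369, -3536435/22960738], P' = [21032976/11480369 -23888463/11480369; -23888463/11480369 34906833/11480369]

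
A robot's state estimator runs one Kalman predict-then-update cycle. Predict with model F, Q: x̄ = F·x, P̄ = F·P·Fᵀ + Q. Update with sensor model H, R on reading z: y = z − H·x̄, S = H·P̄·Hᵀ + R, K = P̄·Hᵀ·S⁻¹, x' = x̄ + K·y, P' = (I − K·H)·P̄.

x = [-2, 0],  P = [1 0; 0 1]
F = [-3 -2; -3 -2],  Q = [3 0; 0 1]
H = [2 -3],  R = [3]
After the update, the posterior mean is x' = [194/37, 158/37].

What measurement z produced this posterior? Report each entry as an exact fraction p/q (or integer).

x̄ = F·x = [6, 6]
P̄ = F·P·Fᵀ + Q = [16 13; 13 14]
S = H·P̄·Hᵀ + R = [37]
K = P̄·Hᵀ·S⁻¹ = [-7/37; -16/37]
x' − x̄ = [-28/37, -64/37] = K·y
y = (KᵀK)⁻¹·Kᵀ·(x' − x̄) = [4]
z = y + H·x̄ = [4] + [-6] = [-2]

z = [-2]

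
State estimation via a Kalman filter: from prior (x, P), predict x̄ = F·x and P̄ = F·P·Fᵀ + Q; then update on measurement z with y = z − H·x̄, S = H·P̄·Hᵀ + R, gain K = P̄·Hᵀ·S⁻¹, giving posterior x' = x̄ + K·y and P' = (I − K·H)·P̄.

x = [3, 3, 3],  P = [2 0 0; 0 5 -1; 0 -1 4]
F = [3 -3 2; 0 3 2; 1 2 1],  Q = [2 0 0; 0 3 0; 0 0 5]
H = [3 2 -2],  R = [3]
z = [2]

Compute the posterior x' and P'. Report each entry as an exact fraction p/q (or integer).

x' = [-513/382, 6225/382, 5057/382]
P' = [6027/764 -10681/764 -2023/764; -10681/764 37703/764 21749/764; -2023/764 21749/764 18779/764]

x̄ = F·x = [6, 15, 12]
P̄ = F·P·Fᵀ + Q = [93 -29 -17; -29 52 31; -17 31 27]
y = z − H·x̄ = [-22]
S = H·P̄·Hᵀ + R = [764]
K = P̄·Hᵀ·S⁻¹ = [255/764; -45/764; -43/764]
x' = x̄ + K·y = [-513/382, 6225/382, 5057/382]
P' = (I − K·H)·P̄ = [6027/764 -10681/764 -2023/764; -10681/764 37703/764 21749/764; -2023/764 21749/764 18779/764]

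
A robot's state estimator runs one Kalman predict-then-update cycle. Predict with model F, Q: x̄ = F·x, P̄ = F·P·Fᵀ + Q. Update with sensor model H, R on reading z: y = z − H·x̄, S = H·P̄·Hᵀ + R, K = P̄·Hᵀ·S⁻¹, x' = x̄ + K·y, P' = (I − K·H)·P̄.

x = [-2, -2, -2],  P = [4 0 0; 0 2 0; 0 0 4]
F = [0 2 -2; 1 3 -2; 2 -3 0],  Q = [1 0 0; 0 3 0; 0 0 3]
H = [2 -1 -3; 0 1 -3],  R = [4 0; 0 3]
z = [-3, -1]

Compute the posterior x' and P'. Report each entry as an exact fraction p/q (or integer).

x̄ = F·x = [0, -4, 2]
P̄ = F·P·Fᵀ + Q = [25 28 -12; 28 41 -10; -12 -10 37]
y = z − H·x̄ = [-1, 9]
S = H·P̄·Hᵀ + R = [450 420; 420 437]
K = P̄·Hᵀ·S⁻¹ = [-767/10125 148/675; -677/1350 29/45; -761/4050 -13/135]
x' = x̄ + K·y = [20747/10125, 3107/1350, 5351/4050]
P' = (I − K·H)·P̄ = [155531/10125 10693/675 10249/2025; 10693/675 1603/90 1429/270; 10249/2025 1429/270 1507/810]

x' = [20747/10125, 3107/1350, 5351/4050]
P' = [155531/10125 10693/675 10249/2025; 10693/675 1603/90 1429/270; 10249/2025 1429/270 1507/810]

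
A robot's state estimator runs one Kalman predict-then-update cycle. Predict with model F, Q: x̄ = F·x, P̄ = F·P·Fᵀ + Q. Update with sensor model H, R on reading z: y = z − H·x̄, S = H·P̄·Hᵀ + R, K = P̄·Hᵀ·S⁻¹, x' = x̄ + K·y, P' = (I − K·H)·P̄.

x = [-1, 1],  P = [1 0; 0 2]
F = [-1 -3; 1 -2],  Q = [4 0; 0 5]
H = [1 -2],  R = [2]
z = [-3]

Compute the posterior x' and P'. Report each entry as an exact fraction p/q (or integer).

x' = [-81/37, 8/37]
P' = [850/37 424/37; 424/37 229/37]

x̄ = F·x = [-2, -3]
P̄ = F·P·Fᵀ + Q = [23 11; 11 14]
y = z − H·x̄ = [-7]
S = H·P̄·Hᵀ + R = [37]
K = P̄·Hᵀ·S⁻¹ = [1/37; -17/37]
x' = x̄ + K·y = [-81/37, 8/37]
P' = (I − K·H)·P̄ = [850/37 424/37; 424/37 229/37]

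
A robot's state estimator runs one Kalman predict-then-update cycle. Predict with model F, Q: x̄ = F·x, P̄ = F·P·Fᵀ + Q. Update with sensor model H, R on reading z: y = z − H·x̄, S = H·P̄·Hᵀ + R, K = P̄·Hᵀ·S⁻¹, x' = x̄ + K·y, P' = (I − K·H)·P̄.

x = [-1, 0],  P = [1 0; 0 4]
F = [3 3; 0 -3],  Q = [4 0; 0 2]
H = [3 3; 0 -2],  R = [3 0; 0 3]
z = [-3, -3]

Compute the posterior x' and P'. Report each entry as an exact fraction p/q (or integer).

x̄ = F·x = [-3, 0]
P̄ = F·P·Fᵀ + Q = [49 -36; -36 38]
y = z − H·x̄ = [6, -3]
S = H·P̄·Hᵀ + R = [138 -12; -12 155]
K = P̄·Hᵀ·S⁻¹ = [2303/7082 1734/3541; 3/3541 -1736/3541]
x' = x̄ + K·y = [-8916/3541, 5226/3541]
P' = (I − K·H)·P̄ = [7505/7082 -2601/3541; -2601/3541 2604/3541]

x' = [-8916/3541, 5226/3541]
P' = [7505/7082 -2601/3541; -2601/3541 2604/3541]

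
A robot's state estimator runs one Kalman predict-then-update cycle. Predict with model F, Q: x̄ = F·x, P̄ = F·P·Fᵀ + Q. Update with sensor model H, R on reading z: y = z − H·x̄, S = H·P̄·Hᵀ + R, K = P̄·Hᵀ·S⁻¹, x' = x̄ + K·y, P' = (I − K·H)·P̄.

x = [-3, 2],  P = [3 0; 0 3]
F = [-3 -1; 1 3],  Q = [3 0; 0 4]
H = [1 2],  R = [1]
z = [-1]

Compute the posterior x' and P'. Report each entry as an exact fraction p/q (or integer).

x' = [52/7, -29/7]
P' = [3225/98 -807/49; -807/49 416/49]

x̄ = F·x = [7, 3]
P̄ = F·P·Fᵀ + Q = [33 -18; -18 34]
y = z − H·x̄ = [-14]
S = H·P̄·Hᵀ + R = [98]
K = P̄·Hᵀ·S⁻¹ = [-3/98; 25/49]
x' = x̄ + K·y = [52/7, -29/7]
P' = (I − K·H)·P̄ = [3225/98 -807/49; -807/49 416/49]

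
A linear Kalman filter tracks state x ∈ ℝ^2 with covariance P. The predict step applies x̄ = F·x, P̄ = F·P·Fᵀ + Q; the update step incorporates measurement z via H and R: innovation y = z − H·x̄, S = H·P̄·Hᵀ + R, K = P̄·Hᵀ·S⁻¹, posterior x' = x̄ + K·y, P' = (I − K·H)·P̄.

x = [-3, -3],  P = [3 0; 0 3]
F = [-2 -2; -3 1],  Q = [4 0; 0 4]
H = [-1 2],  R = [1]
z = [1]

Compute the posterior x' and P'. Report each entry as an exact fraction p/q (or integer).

x' = [1400/117, 758/117]
P' = [3260/117 1628/117; 1628/117 842/117]

x̄ = F·x = [12, 6]
P̄ = F·P·Fᵀ + Q = [28 12; 12 34]
y = z − H·x̄ = [1]
S = H·P̄·Hᵀ + R = [117]
K = P̄·Hᵀ·S⁻¹ = [-4/117; 56/117]
x' = x̄ + K·y = [1400/117, 758/117]
P' = (I − K·H)·P̄ = [3260/117 1628/117; 1628/117 842/117]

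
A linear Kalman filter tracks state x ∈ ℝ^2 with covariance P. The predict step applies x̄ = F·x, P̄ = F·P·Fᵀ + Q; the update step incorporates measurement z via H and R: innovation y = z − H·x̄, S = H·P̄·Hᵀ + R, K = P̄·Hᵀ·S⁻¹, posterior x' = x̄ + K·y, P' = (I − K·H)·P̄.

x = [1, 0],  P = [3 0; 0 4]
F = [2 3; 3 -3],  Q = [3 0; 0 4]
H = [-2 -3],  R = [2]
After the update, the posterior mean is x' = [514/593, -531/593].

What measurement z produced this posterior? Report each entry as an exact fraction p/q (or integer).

x̄ = F·x = [2, 3]
P̄ = F·P·Fᵀ + Q = [51 -18; -18 67]
S = H·P̄·Hᵀ + R = [593]
K = P̄·Hᵀ·S⁻¹ = [-48/593; -165/593]
x' − x̄ = [-672/593, -2310/593] = K·y
y = (KᵀK)⁻¹·Kᵀ·(x' − x̄) = [14]
z = y + H·x̄ = [14] + [-13] = [1]

z = [1]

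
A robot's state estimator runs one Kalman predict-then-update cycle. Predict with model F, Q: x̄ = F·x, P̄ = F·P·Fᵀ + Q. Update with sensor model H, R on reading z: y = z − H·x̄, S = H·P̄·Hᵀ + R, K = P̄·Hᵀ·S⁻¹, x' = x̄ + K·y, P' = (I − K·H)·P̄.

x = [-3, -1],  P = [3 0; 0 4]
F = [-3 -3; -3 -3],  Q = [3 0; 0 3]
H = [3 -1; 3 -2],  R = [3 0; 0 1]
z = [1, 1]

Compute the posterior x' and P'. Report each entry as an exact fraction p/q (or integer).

x̄ = F·x = [12, 12]
P̄ = F·P·Fᵀ + Q = [66 63; 63 66]
y = z − H·x̄ = [-23, -11]
S = H·P̄·Hᵀ + R = [285 159; 159 103]
K = P̄·Hᵀ·S⁻¹ = [117/194 -45/194; 601/679 -552/679]
x' = x̄ + K·y = [66/97, 397/679]
P' = (I − K·H)·P̄ = [249/194 198/97; 198/97 2355/679]

x' = [66/97, 397/679]
P' = [249/194 198/97; 198/97 2355/679]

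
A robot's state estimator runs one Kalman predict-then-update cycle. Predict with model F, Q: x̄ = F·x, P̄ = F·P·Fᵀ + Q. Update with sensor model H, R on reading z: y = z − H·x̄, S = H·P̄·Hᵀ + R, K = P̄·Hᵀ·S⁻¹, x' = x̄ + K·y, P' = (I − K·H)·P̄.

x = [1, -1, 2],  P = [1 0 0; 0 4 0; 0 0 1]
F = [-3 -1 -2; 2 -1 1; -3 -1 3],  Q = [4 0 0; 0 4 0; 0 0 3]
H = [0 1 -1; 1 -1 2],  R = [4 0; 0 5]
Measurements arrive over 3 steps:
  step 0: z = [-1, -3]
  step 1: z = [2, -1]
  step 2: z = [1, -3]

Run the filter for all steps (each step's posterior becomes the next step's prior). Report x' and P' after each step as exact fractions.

step 0: x̄ = F·x = [-6, 5, 4]
step 0: P̄ = F·P·Fᵀ + Q = [21 -4 7; -4 13 1; 7 1 25]
step 0: y = z − H·x̄ = [-2, 0]
step 0: S = H·P̄·Hᵀ + R = [40 -71; -71 171]
step 0: K = P̄·Hᵀ·S⁻¹ = [888/1799 779/1799; 141/257 36/257; -128/1799 536/1799]
step 0: x' = x̄ + K·y = [-12570/1799, 1003/257, 7452/1799]
step 0: P' = (I − K·H)·P̄ = [17166/1799 -881/257 -9719/1799; -881/257 2189/257 1625/257; -9719/1799 1625/257 11887/1799]
step 1: x̄ = F·x = [2255/257, -24709/1799, 53045/1799]
step 1: P̄ = F·P·Fᵀ + Q = [16633/257 -5458/257 11325/257; -5458/257 66112/1799 -132836/1799; 11325/257 -132836/1799 351887/1799]
step 1: y = z − H·x̄ = [81352/1799, -148383/1799]
step 1: S = H·P̄·Hᵀ + R = [690867/1799 -1285875/1799; -1285875/1799 2523942/1799]
step 1: K = P̄·Hᵀ·S⁻¹ = [6559453/5573079 4033394/5573079; 542942/1857693 1430/619231; -2822501/5573079 64930/619231]
step 1: x' = x̄ + K·y = [12845231/5573079, -1316777/1857693, -11507893/5573079]
step 1: P' = (I − K·H)·P̄ = [9652504/619231 -4743314/1857693 -40467754/5573079; -4743314/1857693 3036100/619231 6936532/1857693; -40467754/5573079 6936532/1857693 32099600/5573079]
step 2: x̄ = F·x = [-11569576/5573079, 6044300/1857693, -23036347/1857693]
step 2: P̄ = F·P·Fᵀ + Q = [472114124/5573079 -29806176/619231 210598046/1857693; -29806176/619231 282636520/5573079 -205494368/1857693; 210598046/1857693 -205494368/1857693 181441745/619231]
step 2: y = z − H·x̄ = [-9074318/619231, 151201321/5573079]
step 2: S = H·P̄·Hᵀ + R = [3170870749/5573079 -6298086964/5573079; -6298086964/5573079 1427126555/619231]
step 2: K = P̄·Hᵀ·S⁻¹ = [1712992281806/1713746936489 1107341739368/1713746936489; 506309670152/1713746936489 10253752008/1713746936489; -745048262517/1713746936489 236984882712/1713746936489]
step 2: x' = x̄ + K·y = [1382732614148/1713746936489, -1565409696764/1713746936489, -3903719333517/1713746936489]
step 2: P' = (I − K·H)·P̄ = [23648694210664/1713746936489 -4408047259376/1713746936489 -11260016386600/1713746936489; -4408047259376/1713746936489 8509793380632/1713746936489 6484554700024/1713746936489; -11260016386600/1713746936489 6484554700024/1713746936489 9464747750092/1713746936489]

step 0: x' = [-12570/1799, 1003/257, 7452/1799], P' = [17166/1799 -881/257 -9719/1799; -881/257 2189/257 1625/257; -9719/1799 1625/257 11887/1799]
step 1: x' = [12845231/5573079, -1316777/1857693, -11507893/5573079], P' = [9652504/619231 -4743314/1857693 -40467754/5573079; -4743314/1857693 3036100/619231 6936532/1857693; -40467754/5573079 6936532/1857693 32099600/5573079]
step 2: x' = [1382732614148/1713746936489, -1565409696764/1713746936489, -3903719333517/1713746936489], P' = [23648694210664/1713746936489 -4408047259376/1713746936489 -11260016386600/1713746936489; -4408047259376/1713746936489 8509793380632/1713746936489 6484554700024/1713746936489; -11260016386600/1713746936489 6484554700024/1713746936489 9464747750092/1713746936489]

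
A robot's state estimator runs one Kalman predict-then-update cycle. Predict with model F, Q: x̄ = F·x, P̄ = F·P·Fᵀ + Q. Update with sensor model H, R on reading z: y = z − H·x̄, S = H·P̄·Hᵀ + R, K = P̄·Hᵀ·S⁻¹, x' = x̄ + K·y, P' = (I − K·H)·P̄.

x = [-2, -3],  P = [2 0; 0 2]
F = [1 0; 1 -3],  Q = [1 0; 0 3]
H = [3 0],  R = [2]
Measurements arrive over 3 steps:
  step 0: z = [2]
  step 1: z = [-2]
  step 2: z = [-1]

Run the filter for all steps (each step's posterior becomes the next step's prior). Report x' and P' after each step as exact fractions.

step 0: x̄ = F·x = [-2, 7]
step 0: P̄ = F·P·Fᵀ + Q = [3 2; 2 23]
step 0: y = z − H·x̄ = [8]
step 0: S = H·P̄·Hᵀ + R = [29]
step 0: K = P̄·Hᵀ·S⁻¹ = [9/29; 6/29]
step 0: x' = x̄ + K·y = [14/29, 251/29]
step 0: P' = (I − K·H)·P̄ = [6/29 4/29; 4/29 631/29]
step 1: x̄ = F·x = [14/29, -739/29]
step 1: P̄ = F·P·Fᵀ + Q = [35/29 -6/29; -6/29 5748/29]
step 1: y = z − H·x̄ = [-100/29]
step 1: S = H·P̄·Hᵀ + R = [373/29]
step 1: K = P̄·Hᵀ·S⁻¹ = [105/373; -18/373]
step 1: x' = x̄ + K·y = [-182/373, -9443/373]
step 1: P' = (I − K·H)·P̄ = [70/373 -12/373; -12/373 73920/373]
step 2: x̄ = F·x = [-182/373, 28147/373]
step 2: P̄ = F·P·Fᵀ + Q = [443/373 106/373; 106/373 666541/373]
step 2: y = z − H·x̄ = [173/373]
step 2: S = H·P̄·Hᵀ + R = [4733/373]
step 2: K = P̄·Hᵀ·S⁻¹ = [1329/4733; 318/4733]
step 2: x' = x̄ + K·y = [-1693/4733, 357305/4733]
step 2: P' = (I − K·H)·P̄ = [886/4733 212/4733; 212/4733 8457473/4733]

step 0: x' = [14/29, 251/29], P' = [6/29 4/29; 4/29 631/29]
step 1: x' = [-182/373, -9443/373], P' = [70/373 -12/373; -12/373 73920/373]
step 2: x' = [-1693/4733, 357305/4733], P' = [886/4733 212/4733; 212/4733 8457473/4733]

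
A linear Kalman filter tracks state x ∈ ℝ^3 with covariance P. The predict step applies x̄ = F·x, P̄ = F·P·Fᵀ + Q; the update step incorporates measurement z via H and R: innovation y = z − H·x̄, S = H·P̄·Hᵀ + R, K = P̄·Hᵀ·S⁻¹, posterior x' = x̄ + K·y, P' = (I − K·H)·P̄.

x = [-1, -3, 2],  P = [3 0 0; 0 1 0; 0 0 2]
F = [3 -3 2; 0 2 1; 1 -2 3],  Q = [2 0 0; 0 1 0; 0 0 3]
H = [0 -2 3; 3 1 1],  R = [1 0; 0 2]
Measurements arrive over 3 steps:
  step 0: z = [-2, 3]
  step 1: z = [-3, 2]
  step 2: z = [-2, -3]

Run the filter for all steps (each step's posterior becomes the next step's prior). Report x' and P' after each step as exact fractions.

step 0: x' = [21741/12139, -59079/48556, -66791/48556], P' = [23847/12139 -38602/12139 -25891/12139; -38602/12139 283163/48556 186835/48556; -25891/12139 186835/48556 128591/48556]
step 1: x' = [885822669/888430976, 4596493/111053872, -863376937/888430976], P' = [1486077461/888430976 -286080827/111053872 -1513856337/888430976; -286080827/111053872 63562481/13881734 329907583/111053872; -1513856337/888430976 329907583/111053872 1807512669/888430976]
step 2: x' = [-18378928777/302942142720, -1755848282767/1514710713600, -223321421209/151471071360], P' = [864440126635/545295856896 -6595689853667/2726479284480 -436670549285/272647928448; -6595689853667/2726479284480 58581971966683/13632396422400 3799399374061/1363239642240; -436670549285/272647928448 3799399374061/1363239642240 261020139979/136323964224]

step 0: x̄ = F·x = [10, -4, 11]
step 0: P̄ = F·P·Fᵀ + Q = [46 -2 27; -2 7 2; 27 2 28]
step 0: y = z − H·x̄ = [-43, -34]
step 0: S = H·P̄·Hᵀ + R = [257 327; 327 605]
step 0: K = P̄·Hᵀ·S⁻¹ = [-469/12139 3524/12139; -5821/48556 3387/48556; 12103/48556 2367/48556]
step 0: x' = x̄ + K·y = [21741/12139, -59079/48556, -66791/48556]
step 0: P' = (I − K·H)·P̄ = [23847/12139 -38602/12139 -25891/12139; -38602/12139 283163/48556 186835/48556; -25891/12139 186835/48556 128591/48556]
step 1: x̄ = F·x = [304547/48556, -184949/48556, 4749/48556]
step 1: P̄ = F·P·Fᵀ + Q = [3312991/48556 -2492101/48556 578301/48556; -2492101/48556 2057139/48556 -411919/48556; 578301/48556 -411919/48556 285255/48556]
step 1: y = z − H·x̄ = [-529813/48556, -636329/48556]
step 1: S = H·P̄·Hᵀ + R = [15787435/48556 16486883/48556; 16486883/48556 19949787/48556]
step 1: K = P̄·Hᵀ·S⁻¹ = [35724221/888430976 327864715/888430976; -27276947/111053872 -9917525/111053872; 144016679/888430976 -47397839/888430976]
step 1: x' = x̄ + K·y = [885822669/888430976, 4596493/111053872, -863376937/888430976]
step 1: P' = (I − K·H)·P̄ = [1486077461/888430976 -286080827/111053872 -1513856337/888430976; -286080827/111053872 63562481/13881734 329907583/111053872; -1513856337/888430976 329907583/111053872 1807512669/888430976]
step 2: x̄ = F·x = [820398301/888430976, -789833049/888430976, -888926015/444215488]
step 2: P̄ = F·P·Fᵀ + Q = [50351833909/888430976 -36427155409/888430976 4673156153/444215488; -36427155409/888430976 29524981437/888430976 -3191782021/444215488; 4673156153/444215488 -3191782021/444215488 1272825005/222107744]
step 2: y = z − H·x̄ = [247128505/111053872, -39981293/13881734]
step 2: S = H·P̄·Hᵀ + R = [3772075397/13881734 1972813409/6940867; 1972813409/6940867 2455527046/6940867]
step 2: K = P̄·Hᵀ·S⁻¹ = [814850257/24343565040 125262909563/340809910560; -28410381353/121717825200 -147461381107/1704049552800; 2069691529/12171782520 -8778591589/170404955280]
step 2: x' = x̄ + K·y = [-18378928777/302942142720, -1755848282767/1514710713600, -223321421209/151471071360]
step 2: P' = (I − K·H)·P̄ = [864440126635/545295856896 -6595689853667/2726479284480 -436670549285/272647928448; -6595689853667/2726479284480 58581971966683/13632396422400 3799399374061/1363239642240; -436670549285/272647928448 3799399374061/1363239642240 261020139979/136323964224]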